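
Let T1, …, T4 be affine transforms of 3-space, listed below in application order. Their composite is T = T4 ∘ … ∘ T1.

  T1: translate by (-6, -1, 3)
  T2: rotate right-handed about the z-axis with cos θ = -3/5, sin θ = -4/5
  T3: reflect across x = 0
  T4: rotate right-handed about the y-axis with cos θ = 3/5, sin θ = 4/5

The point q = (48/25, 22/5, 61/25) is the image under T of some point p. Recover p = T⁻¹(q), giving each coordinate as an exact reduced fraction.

T1 = [1 0 0 -6; 0 1 0 -1; 0 0 1 3; 0 0 0 1]
T2·T1 = [-3/5 4/5 0 14/5; -4/5 -3/5 0 27/5; 0 0 1 3; 0 0 0 1]
T3·…·T1 = [3/5 -4/5 0 -14/5; -4/5 -3/5 0 27/5; 0 0 1 3; 0 0 0 1]
T4·…·T1 = [9/25 -12/25 4/5 18/25; -4/5 -3/5 0 27/5; -12/25 16/25 3/5 101/25; 0 0 0 1]
det M = -1; M⁻¹ = [9/25 -4/5 -12/25 6; -12/25 -3/5 16/25 1; 4/5 0 3/5 -3; 0 0 0 1]
M⁻¹ · (48/25, 22/5, 61/25)ᵀ = (2, -1, 0)ᵀ

p = (2, -1, 0)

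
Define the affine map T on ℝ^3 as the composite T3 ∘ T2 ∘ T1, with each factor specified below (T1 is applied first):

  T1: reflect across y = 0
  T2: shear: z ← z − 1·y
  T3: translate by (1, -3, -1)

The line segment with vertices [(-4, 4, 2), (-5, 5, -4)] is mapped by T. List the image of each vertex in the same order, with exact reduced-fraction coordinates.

T1 reflect across y = 0: (-4, 4, 2) → (-4, -4, 2); (-5, 5, -4) → (-5, -5, -4)
T2 shear: z ← z − 1·y: (-4, -4, 2) → (-4, -4, 6); (-5, -5, -4) → (-5, -5, 1)
T3 translate by (1, -3, -1): (-4, -4, 6) → (-3, -7, 5); (-5, -5, 1) → (-4, -8, 0)

image vertices: (-3, -7, 5), (-4, -8, 0)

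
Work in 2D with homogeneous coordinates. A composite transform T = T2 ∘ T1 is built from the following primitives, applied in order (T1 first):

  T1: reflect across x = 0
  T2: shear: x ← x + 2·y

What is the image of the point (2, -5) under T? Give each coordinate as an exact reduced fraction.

T(p) = (-12, -5)

T1 reflect across x = 0: (2, -5) → (-2, -5)
T2 shear: x ← x + 2·y: (-2, -5) → (-12, -5)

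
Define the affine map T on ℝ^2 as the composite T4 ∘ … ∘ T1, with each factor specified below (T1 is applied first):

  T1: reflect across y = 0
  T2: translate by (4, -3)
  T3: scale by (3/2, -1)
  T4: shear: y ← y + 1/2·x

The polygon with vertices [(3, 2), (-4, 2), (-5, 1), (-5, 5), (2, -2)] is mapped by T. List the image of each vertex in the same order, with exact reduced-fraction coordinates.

image vertices: (21/2, 41/4), (0, 5), (-3/2, 13/4), (-3/2, 29/4), (9, 11/2)

T1 reflect across y = 0: (3, 2) → (3, -2); (-4, 2) → (-4, -2); (-5, 1) → (-5, -1); (-5, 5) → (-5, -5); (2, -2) → (2, 2)
T2 translate by (4, -3): (3, -2) → (7, -5); (-4, -2) → (0, -5); (-5, -1) → (-1, -4); (-5, -5) → (-1, -8); (2, 2) → (6, -1)
T3 scale by (3/2, -1): (7, -5) → (21/2, 5); (0, -5) → (0, 5); (-1, -4) → (-3/2, 4); (-1, -8) → (-3/2, 8); (6, -1) → (9, 1)
T4 shear: y ← y + 1/2·x: (21/2, 5) → (21/2, 41/4); (0, 5) → (0, 5); (-3/2, 4) → (-3/2, 13/4); (-3/2, 8) → (-3/2, 29/4); (9, 1) → (9, 11/2)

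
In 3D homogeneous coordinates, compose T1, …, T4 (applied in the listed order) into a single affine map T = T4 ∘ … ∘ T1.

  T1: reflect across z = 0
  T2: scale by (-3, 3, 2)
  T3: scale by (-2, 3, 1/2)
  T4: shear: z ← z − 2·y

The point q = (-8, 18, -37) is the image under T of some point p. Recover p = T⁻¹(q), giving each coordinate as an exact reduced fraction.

T1 = [1 0 0 0; 0 1 0 0; 0 0 -1 0; 0 0 0 1]
T2·T1 = [-3 0 0 0; 0 3 0 0; 0 0 -2 0; 0 0 0 1]
T3·…·T1 = [6 0 0 0; 0 9 0 0; 0 0 -1 0; 0 0 0 1]
T4·…·T1 = [6 0 0 0; 0 9 0 0; 0 -18 -1 0; 0 0 0 1]
det M = -54; M⁻¹ = [1/6 0 0 0; 0 1/9 0 0; 0 -2 -1 0; 0 0 0 1]
M⁻¹ · (-8, 18, -37)ᵀ = (-4/3, 2, 1)ᵀ

p = (-4/3, 2, 1)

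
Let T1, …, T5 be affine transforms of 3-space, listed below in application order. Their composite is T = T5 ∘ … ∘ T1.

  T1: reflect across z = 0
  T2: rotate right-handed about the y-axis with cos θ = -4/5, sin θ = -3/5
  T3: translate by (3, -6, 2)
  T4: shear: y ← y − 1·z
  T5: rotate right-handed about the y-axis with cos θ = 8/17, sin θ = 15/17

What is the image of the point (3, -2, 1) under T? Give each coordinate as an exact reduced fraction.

T(p) = (393/85, -63/5, 94/85)

T1 reflect across z = 0: (3, -2, 1) → (3, -2, -1)
T2 rotate right-handed about the y-axis with cos θ = -4/5, sin θ = -3/5: (3, -2, -1) → (-9/5, -2, 13/5)
T3 translate by (3, -6, 2): (-9/5, -2, 13/5) → (6/5, -8, 23/5)
T4 shear: y ← y − 1·z: (6/5, -8, 23/5) → (6/5, -63/5, 23/5)
T5 rotate right-handed about the y-axis with cos θ = 8/17, sin θ = 15/17: (6/5, -63/5, 23/5) → (393/85, -63/5, 94/85)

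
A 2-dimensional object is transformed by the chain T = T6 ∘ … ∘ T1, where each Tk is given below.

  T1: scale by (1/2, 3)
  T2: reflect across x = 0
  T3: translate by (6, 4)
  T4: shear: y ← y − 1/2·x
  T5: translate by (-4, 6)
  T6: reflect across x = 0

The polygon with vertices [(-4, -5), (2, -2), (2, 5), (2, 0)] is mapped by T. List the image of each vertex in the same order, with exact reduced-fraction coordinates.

T1 scale by (1/2, 3): (-4, -5) → (-2, -15); (2, -2) → (1, -6); (2, 5) → (1, 15); (2, 0) → (1, 0)
T2 reflect across x = 0: (-2, -15) → (2, -15); (1, -6) → (-1, -6); (1, 15) → (-1, 15); (1, 0) → (-1, 0)
T3 translate by (6, 4): (2, -15) → (8, -11); (-1, -6) → (5, -2); (-1, 15) → (5, 19); (-1, 0) → (5, 4)
T4 shear: y ← y − 1/2·x: (8, -11) → (8, -15); (5, -2) → (5, -9/2); (5, 19) → (5, 33/2); (5, 4) → (5, 3/2)
T5 translate by (-4, 6): (8, -15) → (4, -9); (5, -9/2) → (1, 3/2); (5, 33/2) → (1, 45/2); (5, 3/2) → (1, 15/2)
T6 reflect across x = 0: (4, -9) → (-4, -9); (1, 3/2) → (-1, 3/2); (1, 45/2) → (-1, 45/2); (1, 15/2) → (-1, 15/2)

image vertices: (-4, -9), (-1, 3/2), (-1, 45/2), (-1, 15/2)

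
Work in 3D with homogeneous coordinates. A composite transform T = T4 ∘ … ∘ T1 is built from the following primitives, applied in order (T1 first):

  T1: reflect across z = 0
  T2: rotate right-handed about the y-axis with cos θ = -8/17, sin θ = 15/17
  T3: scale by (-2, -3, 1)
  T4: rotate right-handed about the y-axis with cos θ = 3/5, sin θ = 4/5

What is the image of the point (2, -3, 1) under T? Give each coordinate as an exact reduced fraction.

T(p) = (98/85, 9, -314/85)

T1 reflect across z = 0: (2, -3, 1) → (2, -3, -1)
T2 rotate right-handed about the y-axis with cos θ = -8/17, sin θ = 15/17: (2, -3, -1) → (-31/17, -3, -22/17)
T3 scale by (-2, -3, 1): (-31/17, -3, -22/17) → (62/17, 9, -22/17)
T4 rotate right-handed about the y-axis with cos θ = 3/5, sin θ = 4/5: (62/17, 9, -22/17) → (98/85, 9, -314/85)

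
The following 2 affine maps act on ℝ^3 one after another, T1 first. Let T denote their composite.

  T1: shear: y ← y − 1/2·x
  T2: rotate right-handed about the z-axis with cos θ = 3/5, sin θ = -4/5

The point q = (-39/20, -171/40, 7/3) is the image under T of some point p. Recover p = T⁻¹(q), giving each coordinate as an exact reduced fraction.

T1 = [1 0 0 0; -1/2 1 0 0; 0 0 1 0; 0 0 0 1]
T2·T1 = [1/5 4/5 0 0; -11/10 3/5 0 0; 0 0 1 0; 0 0 0 1]
det M = 1; M⁻¹ = [3/5 -4/5 0 0; 11/10 1/5 0 0; 0 0 1 0; 0 0 0 1]
M⁻¹ · (-39/20, -171/40, 7/3)ᵀ = (9/4, -3, 7/3)ᵀ

p = (9/4, -3, 7/3)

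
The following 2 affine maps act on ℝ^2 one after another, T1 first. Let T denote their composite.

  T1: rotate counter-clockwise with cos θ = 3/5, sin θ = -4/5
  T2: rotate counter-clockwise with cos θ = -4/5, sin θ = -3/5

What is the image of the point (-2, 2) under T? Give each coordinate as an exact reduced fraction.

T1 rotate counter-clockwise with cos θ = 3/5, sin θ = -4/5: (-2, 2) → (2/5, 14/5)
T2 rotate counter-clockwise with cos θ = -4/5, sin θ = -3/5: (2/5, 14/5) → (34/25, -62/25)

T(p) = (34/25, -62/25)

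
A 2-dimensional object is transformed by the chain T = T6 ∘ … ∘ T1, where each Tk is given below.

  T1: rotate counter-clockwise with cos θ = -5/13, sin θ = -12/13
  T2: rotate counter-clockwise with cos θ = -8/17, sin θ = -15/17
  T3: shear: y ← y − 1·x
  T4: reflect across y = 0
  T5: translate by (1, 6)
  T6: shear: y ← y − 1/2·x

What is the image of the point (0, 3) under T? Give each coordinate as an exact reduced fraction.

T1 rotate counter-clockwise with cos θ = -5/13, sin θ = -12/13: (0, 3) → (36/13, -15/13)
T2 rotate counter-clockwise with cos θ = -8/17, sin θ = -15/17: (36/13, -15/13) → (-513/221, -420/221)
T3 shear: y ← y − 1·x: (-513/221, -420/221) → (-513/221, 93/221)
T4 reflect across y = 0: (-513/221, 93/221) → (-513/221, -93/221)
T5 translate by (1, 6): (-513/221, -93/221) → (-292/221, 1233/221)
T6 shear: y ← y − 1/2·x: (-292/221, 1233/221) → (-292/221, 1379/221)

T(p) = (-292/221, 1379/221)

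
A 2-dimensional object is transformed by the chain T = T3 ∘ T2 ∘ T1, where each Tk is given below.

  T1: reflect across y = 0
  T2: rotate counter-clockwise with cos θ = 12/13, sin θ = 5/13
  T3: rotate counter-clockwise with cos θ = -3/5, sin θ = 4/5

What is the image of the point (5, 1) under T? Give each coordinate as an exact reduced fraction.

T1 reflect across y = 0: (5, 1) → (5, -1)
T2 rotate counter-clockwise with cos θ = 12/13, sin θ = 5/13: (5, -1) → (5, 1)
T3 rotate counter-clockwise with cos θ = -3/5, sin θ = 4/5: (5, 1) → (-19/5, 17/5)

T(p) = (-19/5, 17/5)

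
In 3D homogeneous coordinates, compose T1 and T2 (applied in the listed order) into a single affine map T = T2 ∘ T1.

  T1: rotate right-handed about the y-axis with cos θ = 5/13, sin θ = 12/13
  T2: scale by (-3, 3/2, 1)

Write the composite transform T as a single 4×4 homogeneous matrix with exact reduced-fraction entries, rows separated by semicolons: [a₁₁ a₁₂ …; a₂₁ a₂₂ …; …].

T1 = [5/13 0 12/13 0; 0 1 0 0; -12/13 0 5/13 0; 0 0 0 1]
T2·T1 = [-15/13 0 -36/13 0; 0 3/2 0 0; -12/13 0 5/13 0; 0 0 0 1]

T = [-15/13 0 -36/13 0; 0 3/2 0 0; -12/13 0 5/13 0; 0 0 0 1]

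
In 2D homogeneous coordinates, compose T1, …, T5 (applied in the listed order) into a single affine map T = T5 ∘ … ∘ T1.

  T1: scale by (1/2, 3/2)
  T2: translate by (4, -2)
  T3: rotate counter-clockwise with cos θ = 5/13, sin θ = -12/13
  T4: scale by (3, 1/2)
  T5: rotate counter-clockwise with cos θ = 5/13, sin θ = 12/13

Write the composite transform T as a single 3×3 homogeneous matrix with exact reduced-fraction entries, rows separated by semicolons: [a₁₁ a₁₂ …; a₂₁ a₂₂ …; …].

T = [147/338 225/169 288/169; 75/169 2667/676 -289/169; 0 0 1]

T1 = [1/2 0 0; 0 3/2 0; 0 0 1]
T2·T1 = [1/2 0 4; 0 3/2 -2; 0 0 1]
T3·…·T1 = [5/26 18/13 -4/13; -6/13 15/26 -58/13; 0 0 1]
T4·…·T1 = [15/26 54/13 -12/13; -3/13 15/52 -29/13; 0 0 1]
T5·…·T1 = [147/338 225/169 288/169; 75/169 2667/676 -289/169; 0 0 1]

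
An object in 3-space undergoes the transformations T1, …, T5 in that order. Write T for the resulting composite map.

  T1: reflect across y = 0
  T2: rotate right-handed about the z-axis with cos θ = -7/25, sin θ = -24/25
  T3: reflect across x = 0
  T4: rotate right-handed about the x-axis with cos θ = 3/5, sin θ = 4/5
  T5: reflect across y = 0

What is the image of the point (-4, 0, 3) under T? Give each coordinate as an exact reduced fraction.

T(p) = (-28/25, 12/125, 609/125)

T1 reflect across y = 0: (-4, 0, 3) → (-4, 0, 3)
T2 rotate right-handed about the z-axis with cos θ = -7/25, sin θ = -24/25: (-4, 0, 3) → (28/25, 96/25, 3)
T3 reflect across x = 0: (28/25, 96/25, 3) → (-28/25, 96/25, 3)
T4 rotate right-handed about the x-axis with cos θ = 3/5, sin θ = 4/5: (-28/25, 96/25, 3) → (-28/25, -12/125, 609/125)
T5 reflect across y = 0: (-28/25, -12/125, 609/125) → (-28/25, 12/125, 609/125)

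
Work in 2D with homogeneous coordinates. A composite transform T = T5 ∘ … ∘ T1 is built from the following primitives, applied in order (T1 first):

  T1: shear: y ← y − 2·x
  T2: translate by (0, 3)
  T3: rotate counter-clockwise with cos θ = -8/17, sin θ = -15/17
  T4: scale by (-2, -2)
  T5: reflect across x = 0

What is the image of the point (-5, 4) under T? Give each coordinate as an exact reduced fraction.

T(p) = (590/17, 122/17)

T1 shear: y ← y − 2·x: (-5, 4) → (-5, 14)
T2 translate by (0, 3): (-5, 14) → (-5, 17)
T3 rotate counter-clockwise with cos θ = -8/17, sin θ = -15/17: (-5, 17) → (295/17, -61/17)
T4 scale by (-2, -2): (295/17, -61/17) → (-590/17, 122/17)
T5 reflect across x = 0: (-590/17, 122/17) → (590/17, 122/17)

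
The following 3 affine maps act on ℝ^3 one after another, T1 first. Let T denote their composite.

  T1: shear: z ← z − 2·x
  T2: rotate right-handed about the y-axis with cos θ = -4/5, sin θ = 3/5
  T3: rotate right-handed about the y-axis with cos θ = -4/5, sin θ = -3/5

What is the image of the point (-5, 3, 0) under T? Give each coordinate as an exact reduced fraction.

T1 shear: z ← z − 2·x: (-5, 3, 0) → (-5, 3, 10)
T2 rotate right-handed about the y-axis with cos θ = -4/5, sin θ = 3/5: (-5, 3, 10) → (10, 3, -5)
T3 rotate right-handed about the y-axis with cos θ = -4/5, sin θ = -3/5: (10, 3, -5) → (-5, 3, 10)

T(p) = (-5, 3, 10)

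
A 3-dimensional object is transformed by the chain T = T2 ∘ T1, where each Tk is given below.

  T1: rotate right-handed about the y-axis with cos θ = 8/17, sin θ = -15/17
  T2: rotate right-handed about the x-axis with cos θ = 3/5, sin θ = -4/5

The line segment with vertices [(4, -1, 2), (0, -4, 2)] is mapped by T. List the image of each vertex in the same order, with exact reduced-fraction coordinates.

image vertices: (2/17, 253/85, 296/85), (-30/17, -28/17, 64/17)

T1 rotate right-handed about the y-axis with cos θ = 8/17, sin θ = -15/17: (4, -1, 2) → (2/17, -1, 76/17); (0, -4, 2) → (-30/17, -4, 16/17)
T2 rotate right-handed about the x-axis with cos θ = 3/5, sin θ = -4/5: (2/17, -1, 76/17) → (2/17, 253/85, 296/85); (-30/17, -4, 16/17) → (-30/17, -28/17, 64/17)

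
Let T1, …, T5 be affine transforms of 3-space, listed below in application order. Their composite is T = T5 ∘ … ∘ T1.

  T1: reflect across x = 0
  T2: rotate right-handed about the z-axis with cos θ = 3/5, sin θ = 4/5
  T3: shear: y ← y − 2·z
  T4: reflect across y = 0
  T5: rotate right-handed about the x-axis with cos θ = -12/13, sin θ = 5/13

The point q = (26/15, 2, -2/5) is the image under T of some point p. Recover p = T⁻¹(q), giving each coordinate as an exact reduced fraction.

T1 = [-1 0 0 0; 0 1 0 0; 0 0 1 0; 0 0 0 1]
T2·T1 = [-3/5 -4/5 0 0; -4/5 3/5 0 0; 0 0 1 0; 0 0 0 1]
T3·…·T1 = [-3/5 -4/5 0 0; -4/5 3/5 -2 0; 0 0 1 0; 0 0 0 1]
T4·…·T1 = [-3/5 -4/5 0 0; 4/5 -3/5 2 0; 0 0 1 0; 0 0 0 1]
T5·…·T1 = [-3/5 -4/5 0 0; -48/65 36/65 -29/13 0; 4/13 -3/13 -2/13 0; 0 0 0 1]
det M = 1; M⁻¹ = [-3/5 -8/65 116/65 0; -4/5 6/65 -87/65 0; 0 -5/13 -12/13 0; 0 0 0 1]
M⁻¹ · (26/15, 2, -2/5)ᵀ = (-2, -2/3, -2/5)ᵀ

p = (-2, -2/3, -2/5)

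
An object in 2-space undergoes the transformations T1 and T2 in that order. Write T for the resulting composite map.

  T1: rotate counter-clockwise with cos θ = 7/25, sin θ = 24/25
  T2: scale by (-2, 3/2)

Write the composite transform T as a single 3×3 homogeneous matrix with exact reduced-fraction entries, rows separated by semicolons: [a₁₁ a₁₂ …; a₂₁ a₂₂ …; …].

T1 = [7/25 -24/25 0; 24/25 7/25 0; 0 0 1]
T2·T1 = [-14/25 48/25 0; 36/25 21/50 0; 0 0 1]

T = [-14/25 48/25 0; 36/25 21/50 0; 0 0 1]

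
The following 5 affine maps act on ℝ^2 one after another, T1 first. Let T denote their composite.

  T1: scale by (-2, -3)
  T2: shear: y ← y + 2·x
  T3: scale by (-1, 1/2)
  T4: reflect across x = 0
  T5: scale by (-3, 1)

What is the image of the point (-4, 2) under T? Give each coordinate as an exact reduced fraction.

T1 scale by (-2, -3): (-4, 2) → (8, -6)
T2 shear: y ← y + 2·x: (8, -6) → (8, 10)
T3 scale by (-1, 1/2): (8, 10) → (-8, 5)
T4 reflect across x = 0: (-8, 5) → (8, 5)
T5 scale by (-3, 1): (8, 5) → (-24, 5)

T(p) = (-24, 5)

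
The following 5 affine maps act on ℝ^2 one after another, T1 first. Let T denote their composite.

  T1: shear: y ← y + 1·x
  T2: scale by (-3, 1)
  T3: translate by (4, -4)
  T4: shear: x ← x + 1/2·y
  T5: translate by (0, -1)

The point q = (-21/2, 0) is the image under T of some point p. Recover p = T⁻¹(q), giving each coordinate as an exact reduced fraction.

p = (5, 0)

T1 = [1 0 0; 1 1 0; 0 0 1]
T2·T1 = [-3 0 0; 1 1 0; 0 0 1]
T3·…·T1 = [-3 0 4; 1 1 -4; 0 0 1]
T4·…·T1 = [-5/2 1/2 2; 1 1 -4; 0 0 1]
T5·…·T1 = [-5/2 1/2 2; 1 1 -5; 0 0 1]
det M = -3; M⁻¹ = [-1/3 1/6 3/2; 1/3 5/6 7/2; 0 0 1]
M⁻¹ · (-21/2, 0)ᵀ = (5, 0)ᵀ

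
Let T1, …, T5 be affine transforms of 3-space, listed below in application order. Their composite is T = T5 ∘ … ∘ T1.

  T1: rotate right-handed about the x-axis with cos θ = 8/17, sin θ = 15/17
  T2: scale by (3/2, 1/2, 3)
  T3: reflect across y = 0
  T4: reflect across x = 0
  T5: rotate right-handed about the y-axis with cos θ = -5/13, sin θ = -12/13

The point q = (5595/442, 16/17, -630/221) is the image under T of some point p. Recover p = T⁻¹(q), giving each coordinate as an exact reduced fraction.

p = (5, -4, 0)

T1 = [1 0 0 0; 0 8/17 -15/17 0; 0 15/17 8/17 0; 0 0 0 1]
T2·T1 = [3/2 0 0 0; 0 4/17 -15/34 0; 0 45/17 24/17 0; 0 0 0 1]
T3·…·T1 = [3/2 0 0 0; 0 -4/17 15/34 0; 0 45/17 24/17 0; 0 0 0 1]
T4·…·T1 = [-3/2 0 0 0; 0 -4/17 15/34 0; 0 45/17 24/17 0; 0 0 0 1]
T5·…·T1 = [15/26 -540/221 -288/221 0; 0 -4/17 15/34 0; -18/13 -225/221 -120/221 0; 0 0 0 1]
det M = 9/4; M⁻¹ = [10/39 0 -8/13 0; -60/221 -16/17 -25/221 0; -32/221 30/17 -40/663 0; 0 0 0 1]
M⁻¹ · (5595/442, 16/17, -630/221)ᵀ = (5, -4, 0)ᵀ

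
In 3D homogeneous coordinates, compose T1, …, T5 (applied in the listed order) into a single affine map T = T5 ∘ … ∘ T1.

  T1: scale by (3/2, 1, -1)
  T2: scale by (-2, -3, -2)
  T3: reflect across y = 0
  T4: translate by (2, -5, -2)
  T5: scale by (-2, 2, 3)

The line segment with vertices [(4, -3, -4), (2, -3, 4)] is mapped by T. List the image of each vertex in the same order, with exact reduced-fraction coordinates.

image vertices: (20, -28, -30), (8, -28, 18)

T1 scale by (3/2, 1, -1): (4, -3, -4) → (6, -3, 4); (2, -3, 4) → (3, -3, -4)
T2 scale by (-2, -3, -2): (6, -3, 4) → (-12, 9, -8); (3, -3, -4) → (-6, 9, 8)
T3 reflect across y = 0: (-12, 9, -8) → (-12, -9, -8); (-6, 9, 8) → (-6, -9, 8)
T4 translate by (2, -5, -2): (-12, -9, -8) → (-10, -14, -10); (-6, -9, 8) → (-4, -14, 6)
T5 scale by (-2, 2, 3): (-10, -14, -10) → (20, -28, -30); (-4, -14, 6) → (8, -28, 18)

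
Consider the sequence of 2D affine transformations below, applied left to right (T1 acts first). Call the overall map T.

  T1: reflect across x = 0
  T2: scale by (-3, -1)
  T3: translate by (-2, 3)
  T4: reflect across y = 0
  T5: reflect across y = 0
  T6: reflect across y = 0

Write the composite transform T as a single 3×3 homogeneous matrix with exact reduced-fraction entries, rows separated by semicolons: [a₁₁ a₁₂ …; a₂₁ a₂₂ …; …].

T = [3 0 -2; 0 1 -3; 0 0 1]

T1 = [-1 0 0; 0 1 0; 0 0 1]
T2·T1 = [3 0 0; 0 -1 0; 0 0 1]
T3·…·T1 = [3 0 -2; 0 -1 3; 0 0 1]
T4·…·T1 = [3 0 -2; 0 1 -3; 0 0 1]
T5·…·T1 = [3 0 -2; 0 -1 3; 0 0 1]
T6·…·T1 = [3 0 -2; 0 1 -3; 0 0 1]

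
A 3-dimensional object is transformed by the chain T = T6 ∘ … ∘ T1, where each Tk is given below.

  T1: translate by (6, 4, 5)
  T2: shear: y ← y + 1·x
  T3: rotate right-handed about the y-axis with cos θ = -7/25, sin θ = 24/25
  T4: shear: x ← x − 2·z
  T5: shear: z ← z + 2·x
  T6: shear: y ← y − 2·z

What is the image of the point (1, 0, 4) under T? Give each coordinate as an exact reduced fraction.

T(p) = (629/25, -1779/25, 1027/25)

T1 translate by (6, 4, 5): (1, 0, 4) → (7, 4, 9)
T2 shear: y ← y + 1·x: (7, 4, 9) → (7, 11, 9)
T3 rotate right-handed about the y-axis with cos θ = -7/25, sin θ = 24/25: (7, 11, 9) → (167/25, 11, -231/25)
T4 shear: x ← x − 2·z: (167/25, 11, -231/25) → (629/25, 11, -231/25)
T5 shear: z ← z + 2·x: (629/25, 11, -231/25) → (629/25, 11, 1027/25)
T6 shear: y ← y − 2·z: (629/25, 11, 1027/25) → (629/25, -1779/25, 1027/25)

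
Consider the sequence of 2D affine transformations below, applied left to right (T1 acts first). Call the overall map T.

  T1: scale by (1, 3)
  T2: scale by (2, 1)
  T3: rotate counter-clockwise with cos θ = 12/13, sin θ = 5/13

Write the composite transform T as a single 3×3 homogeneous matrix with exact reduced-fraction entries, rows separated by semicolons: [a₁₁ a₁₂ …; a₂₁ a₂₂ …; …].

T = [24/13 -15/13 0; 10/13 36/13 0; 0 0 1]

T1 = [1 0 0; 0 3 0; 0 0 1]
T2·T1 = [2 0 0; 0 3 0; 0 0 1]
T3·…·T1 = [24/13 -15/13 0; 10/13 36/13 0; 0 0 1]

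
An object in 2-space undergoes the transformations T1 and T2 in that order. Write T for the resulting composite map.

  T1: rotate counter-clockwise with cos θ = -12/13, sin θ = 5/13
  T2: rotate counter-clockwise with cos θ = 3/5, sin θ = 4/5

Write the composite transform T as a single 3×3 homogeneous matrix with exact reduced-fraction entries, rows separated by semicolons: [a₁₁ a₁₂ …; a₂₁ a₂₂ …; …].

T1 = [-12/13 -5/13 0; 5/13 -12/13 0; 0 0 1]
T2·T1 = [-56/65 33/65 0; -33/65 -56/65 0; 0 0 1]

T = [-56/65 33/65 0; -33/65 -56/65 0; 0 0 1]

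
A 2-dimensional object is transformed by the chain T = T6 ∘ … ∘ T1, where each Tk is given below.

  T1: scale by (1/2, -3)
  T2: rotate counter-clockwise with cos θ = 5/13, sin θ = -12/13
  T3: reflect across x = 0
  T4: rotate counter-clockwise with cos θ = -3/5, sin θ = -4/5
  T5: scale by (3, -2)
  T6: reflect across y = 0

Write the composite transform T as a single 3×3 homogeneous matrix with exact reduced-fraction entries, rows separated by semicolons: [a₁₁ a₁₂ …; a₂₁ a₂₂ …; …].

T = [-99/130 -504/65 0; 56/65 -198/65 0; 0 0 1]

T1 = [1/2 0 0; 0 -3 0; 0 0 1]
T2·T1 = [5/26 -36/13 0; -6/13 -15/13 0; 0 0 1]
T3·…·T1 = [-5/26 36/13 0; -6/13 -15/13 0; 0 0 1]
T4·…·T1 = [-33/130 -168/65 0; 28/65 -99/65 0; 0 0 1]
T5·…·T1 = [-99/130 -504/65 0; -56/65 198/65 0; 0 0 1]
T6·…·T1 = [-99/130 -504/65 0; 56/65 -198/65 0; 0 0 1]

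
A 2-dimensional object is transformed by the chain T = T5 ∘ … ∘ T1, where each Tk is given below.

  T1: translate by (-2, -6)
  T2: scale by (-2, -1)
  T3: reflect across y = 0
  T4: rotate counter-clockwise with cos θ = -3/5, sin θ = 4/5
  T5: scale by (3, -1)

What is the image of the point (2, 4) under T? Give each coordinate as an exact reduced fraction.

T1 translate by (-2, -6): (2, 4) → (0, -2)
T2 scale by (-2, -1): (0, -2) → (0, 2)
T3 reflect across y = 0: (0, 2) → (0, -2)
T4 rotate counter-clockwise with cos θ = -3/5, sin θ = 4/5: (0, -2) → (8/5, 6/5)
T5 scale by (3, -1): (8/5, 6/5) → (24/5, -6/5)

T(p) = (24/5, -6/5)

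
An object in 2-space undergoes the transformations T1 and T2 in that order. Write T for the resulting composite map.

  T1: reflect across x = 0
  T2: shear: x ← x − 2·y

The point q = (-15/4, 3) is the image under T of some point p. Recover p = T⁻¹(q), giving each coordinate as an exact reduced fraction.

T1 = [-1 0 0; 0 1 0; 0 0 1]
T2·T1 = [-1 -2 0; 0 1 0; 0 0 1]
det M = -1; M⁻¹ = [-1 -2 0; 0 1 0; 0 0 1]
M⁻¹ · (-15/4, 3)ᵀ = (-9/4, 3)ᵀ

p = (-9/4, 3)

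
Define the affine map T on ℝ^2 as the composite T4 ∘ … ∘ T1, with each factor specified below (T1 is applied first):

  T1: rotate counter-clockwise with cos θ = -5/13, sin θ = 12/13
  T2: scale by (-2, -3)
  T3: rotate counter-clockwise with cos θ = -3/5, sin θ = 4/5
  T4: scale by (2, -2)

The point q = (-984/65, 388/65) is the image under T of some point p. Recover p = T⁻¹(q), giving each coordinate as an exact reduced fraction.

T1 = [-5/13 -12/13 0; 12/13 -5/13 0; 0 0 1]
T2·T1 = [10/13 24/13 0; -36/13 15/13 0; 0 0 1]
T3·…·T1 = [114/65 -132/65 0; 148/65 51/65 0; 0 0 1]
T4·…·T1 = [228/65 -264/65 0; -296/65 -102/65 0; 0 0 1]
det M = -24; M⁻¹ = [17/260 -11/65 0; -37/195 -19/130 0; 0 0 1]
M⁻¹ · (-984/65, 388/65)ᵀ = (-2, 2)ᵀ

p = (-2, 2)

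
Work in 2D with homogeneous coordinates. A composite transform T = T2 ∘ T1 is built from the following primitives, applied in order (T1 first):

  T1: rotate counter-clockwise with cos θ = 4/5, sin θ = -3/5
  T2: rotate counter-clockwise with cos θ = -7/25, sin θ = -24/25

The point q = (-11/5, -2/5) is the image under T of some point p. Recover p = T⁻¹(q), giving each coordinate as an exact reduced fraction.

T1 = [4/5 3/5 0; -3/5 4/5 0; 0 0 1]
T2·T1 = [-4/5 3/5 0; -3/5 -4/5 0; 0 0 1]
det M = 1; M⁻¹ = [-4/5 -3/5 0; 3/5 -4/5 0; 0 0 1]
M⁻¹ · (-11/5, -2/5)ᵀ = (2, -1)ᵀ

p = (2, -1)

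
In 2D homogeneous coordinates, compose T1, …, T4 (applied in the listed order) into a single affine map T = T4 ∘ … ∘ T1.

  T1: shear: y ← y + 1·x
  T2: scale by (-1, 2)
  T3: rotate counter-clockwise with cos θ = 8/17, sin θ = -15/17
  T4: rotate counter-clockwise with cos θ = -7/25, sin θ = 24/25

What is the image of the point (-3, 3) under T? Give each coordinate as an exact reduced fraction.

T(p) = (912/425, 891/425)

T1 shear: y ← y + 1·x: (-3, 3) → (-3, 0)
T2 scale by (-1, 2): (-3, 0) → (3, 0)
T3 rotate counter-clockwise with cos θ = 8/17, sin θ = -15/17: (3, 0) → (24/17, -45/17)
T4 rotate counter-clockwise with cos θ = -7/25, sin θ = 24/25: (24/17, -45/17) → (912/425, 891/425)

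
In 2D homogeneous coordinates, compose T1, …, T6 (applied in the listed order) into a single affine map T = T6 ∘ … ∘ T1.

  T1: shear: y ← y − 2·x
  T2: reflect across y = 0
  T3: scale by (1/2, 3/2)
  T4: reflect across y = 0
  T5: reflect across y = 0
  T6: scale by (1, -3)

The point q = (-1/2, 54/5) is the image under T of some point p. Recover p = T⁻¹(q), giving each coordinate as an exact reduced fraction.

T1 = [1 0 0; -2 1 0; 0 0 1]
T2·T1 = [1 0 0; 2 -1 0; 0 0 1]
T3·…·T1 = [1/2 0 0; 3 -3/2 0; 0 0 1]
T4·…·T1 = [1/2 0 0; -3 3/2 0; 0 0 1]
T5·…·T1 = [1/2 0 0; 3 -3/2 0; 0 0 1]
T6·…·T1 = [1/2 0 0; -9 9/2 0; 0 0 1]
det M = 9/4; M⁻¹ = [2 0 0; 4 2/9 0; 0 0 1]
M⁻¹ · (-1/2, 54/5)ᵀ = (-1, 2/5)ᵀ

p = (-1, 2/5)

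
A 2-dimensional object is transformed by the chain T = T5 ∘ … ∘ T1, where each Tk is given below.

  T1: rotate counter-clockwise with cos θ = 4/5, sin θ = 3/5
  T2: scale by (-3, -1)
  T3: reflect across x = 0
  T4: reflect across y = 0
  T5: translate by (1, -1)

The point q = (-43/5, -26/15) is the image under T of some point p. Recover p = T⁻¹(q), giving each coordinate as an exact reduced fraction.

p = (-3, 4/3)

T1 = [4/5 -3/5 0; 3/5 4/5 0; 0 0 1]
T2·T1 = [-12/5 9/5 0; -3/5 -4/5 0; 0 0 1]
T3·…·T1 = [12/5 -9/5 0; -3/5 -4/5 0; 0 0 1]
T4·…·T1 = [12/5 -9/5 0; 3/5 4/5 0; 0 0 1]
T5·…·T1 = [12/5 -9/5 1; 3/5 4/5 -1; 0 0 1]
det M = 3; M⁻¹ = [4/15 3/5 1/3; -1/5 4/5 1; 0 0 1]
M⁻¹ · (-43/5, -26/15)ᵀ = (-3, 4/3)ᵀ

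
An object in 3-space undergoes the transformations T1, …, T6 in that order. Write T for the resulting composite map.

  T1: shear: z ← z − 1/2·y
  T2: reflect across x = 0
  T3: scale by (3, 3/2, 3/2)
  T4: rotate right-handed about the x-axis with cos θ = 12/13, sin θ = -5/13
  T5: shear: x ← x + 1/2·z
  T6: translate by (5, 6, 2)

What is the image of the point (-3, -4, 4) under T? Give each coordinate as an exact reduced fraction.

T1 shear: z ← z − 1/2·y: (-3, -4, 4) → (-3, -4, 6)
T2 reflect across x = 0: (-3, -4, 6) → (3, -4, 6)
T3 scale by (3, 3/2, 3/2): (3, -4, 6) → (9, -6, 9)
T4 rotate right-handed about the x-axis with cos θ = 12/13, sin θ = -5/13: (9, -6, 9) → (9, -27/13, 138/13)
T5 shear: x ← x + 1/2·z: (9, -27/13, 138/13) → (186/13, -27/13, 138/13)
T6 translate by (5, 6, 2): (186/13, -27/13, 138/13) → (251/13, 51/13, 164/13)

T(p) = (251/13, 51/13, 164/13)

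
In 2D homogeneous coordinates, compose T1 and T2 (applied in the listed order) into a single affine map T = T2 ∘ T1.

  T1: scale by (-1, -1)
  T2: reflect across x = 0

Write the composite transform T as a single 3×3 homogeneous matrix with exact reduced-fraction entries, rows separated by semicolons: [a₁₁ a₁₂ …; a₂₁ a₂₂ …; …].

T = [1 0 0; 0 -1 0; 0 0 1]

T1 = [-1 0 0; 0 -1 0; 0 0 1]
T2·T1 = [1 0 0; 0 -1 0; 0 0 1]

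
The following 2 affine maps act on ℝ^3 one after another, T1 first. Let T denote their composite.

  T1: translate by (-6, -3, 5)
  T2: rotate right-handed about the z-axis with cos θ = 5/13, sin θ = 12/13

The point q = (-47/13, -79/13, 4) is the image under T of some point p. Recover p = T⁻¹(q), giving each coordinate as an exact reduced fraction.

p = (-1, 4, -1)

T1 = [1 0 0 -6; 0 1 0 -3; 0 0 1 5; 0 0 0 1]
T2·T1 = [5/13 -12/13 0 6/13; 12/13 5/13 0 -87/13; 0 0 1 5; 0 0 0 1]
det M = 1; M⁻¹ = [5/13 12/13 0 6; -12/13 5/13 0 3; 0 0 1 -5; 0 0 0 1]
M⁻¹ · (-47/13, -79/13, 4)ᵀ = (-1, 4, -1)ᵀ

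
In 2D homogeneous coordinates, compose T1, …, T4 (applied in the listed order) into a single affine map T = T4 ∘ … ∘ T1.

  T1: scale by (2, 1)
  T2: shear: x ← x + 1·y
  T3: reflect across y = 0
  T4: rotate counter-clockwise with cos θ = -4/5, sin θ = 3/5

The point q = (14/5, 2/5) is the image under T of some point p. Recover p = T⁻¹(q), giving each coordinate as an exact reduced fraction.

T1 = [2 0 0; 0 1 0; 0 0 1]
T2·T1 = [2 1 0; 0 1 0; 0 0 1]
T3·…·T1 = [2 1 0; 0 -1 0; 0 0 1]
T4·…·T1 = [-8/5 -1/5 0; 6/5 7/5 0; 0 0 1]
det M = -2; M⁻¹ = [-7/10 -1/10 0; 3/5 4/5 0; 0 0 1]
M⁻¹ · (14/5, 2/5)ᵀ = (-2, 2)ᵀ

p = (-2, 2)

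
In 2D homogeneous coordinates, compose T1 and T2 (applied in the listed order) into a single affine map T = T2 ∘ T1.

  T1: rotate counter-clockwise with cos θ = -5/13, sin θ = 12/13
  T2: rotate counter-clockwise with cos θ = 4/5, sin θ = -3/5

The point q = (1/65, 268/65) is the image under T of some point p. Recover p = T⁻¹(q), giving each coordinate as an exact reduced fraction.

T1 = [-5/13 -12/13 0; 12/13 -5/13 0; 0 0 1]
T2·T1 = [16/65 -63/65 0; 63/65 16/65 0; 0 0 1]
det M = 1; M⁻¹ = [16/65 63/65 0; -63/65 16/65 0; 0 0 1]
M⁻¹ · (1/65, 268/65)ᵀ = (4, 1)ᵀ

p = (4, 1)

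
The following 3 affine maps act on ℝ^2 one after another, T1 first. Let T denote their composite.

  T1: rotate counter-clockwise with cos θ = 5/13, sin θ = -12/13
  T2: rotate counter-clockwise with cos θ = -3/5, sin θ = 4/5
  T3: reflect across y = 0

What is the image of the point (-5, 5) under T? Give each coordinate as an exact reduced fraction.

T(p) = (-89/13, 23/13)

T1 rotate counter-clockwise with cos θ = 5/13, sin θ = -12/13: (-5, 5) → (35/13, 85/13)
T2 rotate counter-clockwise with cos θ = -3/5, sin θ = 4/5: (35/13, 85/13) → (-89/13, -23/13)
T3 reflect across y = 0: (-89/13, -23/13) → (-89/13, 23/13)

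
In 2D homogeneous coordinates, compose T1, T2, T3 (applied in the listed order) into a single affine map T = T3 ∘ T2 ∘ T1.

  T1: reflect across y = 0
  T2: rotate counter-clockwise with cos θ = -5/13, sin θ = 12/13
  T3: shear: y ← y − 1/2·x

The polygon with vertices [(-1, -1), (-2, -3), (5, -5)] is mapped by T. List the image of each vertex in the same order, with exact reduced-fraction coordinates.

T1 reflect across y = 0: (-1, -1) → (-1, 1); (-2, -3) → (-2, 3); (5, -5) → (5, 5)
T2 rotate counter-clockwise with cos θ = -5/13, sin θ = 12/13: (-1, 1) → (-7/13, -17/13); (-2, 3) → (-2, -3); (5, 5) → (-85/13, 35/13)
T3 shear: y ← y − 1/2·x: (-7/13, -17/13) → (-7/13, -27/26); (-2, -3) → (-2, -2); (-85/13, 35/13) → (-85/13, 155/26)

image vertices: (-7/13, -27/26), (-2, -2), (-85/13, 155/26)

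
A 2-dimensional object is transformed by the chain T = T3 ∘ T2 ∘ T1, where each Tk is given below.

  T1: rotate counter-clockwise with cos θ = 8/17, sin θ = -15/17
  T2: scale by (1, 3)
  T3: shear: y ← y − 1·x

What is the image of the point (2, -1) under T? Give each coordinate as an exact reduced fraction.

T1 rotate counter-clockwise with cos θ = 8/17, sin θ = -15/17: (2, -1) → (1/17, -38/17)
T2 scale by (1, 3): (1/17, -38/17) → (1/17, -114/17)
T3 shear: y ← y − 1·x: (1/17, -114/17) → (1/17, -115/17)

T(p) = (1/17, -115/17)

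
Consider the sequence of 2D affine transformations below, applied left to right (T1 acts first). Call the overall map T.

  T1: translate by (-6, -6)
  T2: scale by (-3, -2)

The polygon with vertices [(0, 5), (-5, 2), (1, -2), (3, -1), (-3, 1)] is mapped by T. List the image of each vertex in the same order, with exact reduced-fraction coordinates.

T1 translate by (-6, -6): (0, 5) → (-6, -1); (-5, 2) → (-11, -4); (1, -2) → (-5, -8); (3, -1) → (-3, -7); (-3, 1) → (-9, -5)
T2 scale by (-3, -2): (-6, -1) → (18, 2); (-11, -4) → (33, 8); (-5, -8) → (15, 16); (-3, -7) → (9, 14); (-9, -5) → (27, 10)

image vertices: (18, 2), (33, 8), (15, 16), (9, 14), (27, 10)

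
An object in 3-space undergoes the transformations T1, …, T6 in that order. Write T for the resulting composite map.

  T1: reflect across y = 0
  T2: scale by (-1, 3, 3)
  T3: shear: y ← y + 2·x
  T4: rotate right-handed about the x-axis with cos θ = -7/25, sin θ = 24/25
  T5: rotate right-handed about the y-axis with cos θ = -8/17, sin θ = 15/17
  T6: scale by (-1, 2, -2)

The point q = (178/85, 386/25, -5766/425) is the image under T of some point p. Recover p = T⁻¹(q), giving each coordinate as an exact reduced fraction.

p = (5, -1, -2)

T1 = [1 0 0 0; 0 -1 0 0; 0 0 1 0; 0 0 0 1]
T2·T1 = [-1 0 0 0; 0 -3 0 0; 0 0 3 0; 0 0 0 1]
T3·…·T1 = [-1 0 0 0; -2 -3 0 0; 0 0 3 0; 0 0 0 1]
T4·…·T1 = [-1 0 0 0; 14/25 21/25 -72/25 0; -48/25 -72/25 -21/25 0; 0 0 0 1]
T5·…·T1 = [-104/85 -216/85 -63/85 0; 14/25 21/25 -72/25 0; 759/425 576/425 168/425 0; 0 0 0 1]
T6·…·T1 = [104/85 216/85 63/85 0; 28/25 42/25 -144/25 0; -1518/425 -1152/425 -336/425 0; 0 0 0 1]
det M = 36; M⁻¹ = [-8/17 0 -15/34 0; 152/255 7/150 93/425 0; 7/85 -4/25 -28/1275 0; 0 0 0 1]
M⁻¹ · (178/85, 386/25, -5766/425)ᵀ = (5, -1, -2)ᵀ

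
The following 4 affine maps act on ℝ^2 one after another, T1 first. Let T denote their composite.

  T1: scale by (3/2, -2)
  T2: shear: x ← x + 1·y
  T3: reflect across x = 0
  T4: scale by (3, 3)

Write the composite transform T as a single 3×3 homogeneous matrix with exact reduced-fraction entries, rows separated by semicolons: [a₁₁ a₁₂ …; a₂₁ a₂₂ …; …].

T1 = [3/2 0 0; 0 -2 0; 0 0 1]
T2·T1 = [3/2 -2 0; 0 -2 0; 0 0 1]
T3·…·T1 = [-3/2 2 0; 0 -2 0; 0 0 1]
T4·…·T1 = [-9/2 6 0; 0 -6 0; 0 0 1]

T = [-9/2 6 0; 0 -6 0; 0 0 1]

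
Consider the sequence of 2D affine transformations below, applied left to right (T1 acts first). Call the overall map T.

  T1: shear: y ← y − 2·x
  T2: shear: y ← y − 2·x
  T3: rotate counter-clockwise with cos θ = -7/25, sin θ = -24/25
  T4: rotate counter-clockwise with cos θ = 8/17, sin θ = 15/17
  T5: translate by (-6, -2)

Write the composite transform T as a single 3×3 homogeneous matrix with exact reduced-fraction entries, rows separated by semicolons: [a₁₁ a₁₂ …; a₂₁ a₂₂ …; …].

T1 = [1 0 0; -2 1 0; 0 0 1]
T2·T1 = [1 0 0; -4 1 0; 0 0 1]
T3·…·T1 = [-103/25 24/25 0; 4/25 -7/25 0; 0 0 1]
T4·…·T1 = [-52/25 297/425 0; -89/25 304/425 0; 0 0 1]
T5·…·T1 = [-52/25 297/425 -6; -89/25 304/425 -2; 0 0 1]

T = [-52/25 297/425 -6; -89/25 304/425 -2; 0 0 1]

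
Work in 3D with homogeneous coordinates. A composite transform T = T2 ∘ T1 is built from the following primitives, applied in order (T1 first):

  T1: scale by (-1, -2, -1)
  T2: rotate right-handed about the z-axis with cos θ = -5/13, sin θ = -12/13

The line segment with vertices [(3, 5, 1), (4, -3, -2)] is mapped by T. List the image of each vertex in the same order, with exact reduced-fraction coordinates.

image vertices: (-105/13, 86/13, -1), (92/13, 18/13, 2)

T1 scale by (-1, -2, -1): (3, 5, 1) → (-3, -10, -1); (4, -3, -2) → (-4, 6, 2)
T2 rotate right-handed about the z-axis with cos θ = -5/13, sin θ = -12/13: (-3, -10, -1) → (-105/13, 86/13, -1); (-4, 6, 2) → (92/13, 18/13, 2)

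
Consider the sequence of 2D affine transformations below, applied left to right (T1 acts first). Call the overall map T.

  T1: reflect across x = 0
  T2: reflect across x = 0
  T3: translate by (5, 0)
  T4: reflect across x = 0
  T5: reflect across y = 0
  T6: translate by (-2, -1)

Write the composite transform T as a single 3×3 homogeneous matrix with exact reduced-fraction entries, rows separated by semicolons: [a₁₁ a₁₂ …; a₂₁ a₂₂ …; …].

T1 = [-1 0 0; 0 1 0; 0 0 1]
T2·T1 = [1 0 0; 0 1 0; 0 0 1]
T3·…·T1 = [1 0 5; 0 1 0; 0 0 1]
T4·…·T1 = [-1 0 -5; 0 1 0; 0 0 1]
T5·…·T1 = [-1 0 -5; 0 -1 0; 0 0 1]
T6·…·T1 = [-1 0 -7; 0 -1 -1; 0 0 1]

T = [-1 0 -7; 0 -1 -1; 0 0 1]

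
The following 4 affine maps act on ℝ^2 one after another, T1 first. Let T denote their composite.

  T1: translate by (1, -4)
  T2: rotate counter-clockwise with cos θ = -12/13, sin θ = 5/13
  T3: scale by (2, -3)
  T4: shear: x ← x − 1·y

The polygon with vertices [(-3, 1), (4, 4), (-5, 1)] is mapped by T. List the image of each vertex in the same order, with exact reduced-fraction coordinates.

image vertices: (12, -6), (-45/13, -75/13), (174/13, -48/13)

T1 translate by (1, -4): (-3, 1) → (-2, -3); (4, 4) → (5, 0); (-5, 1) → (-4, -3)
T2 rotate counter-clockwise with cos θ = -12/13, sin θ = 5/13: (-2, -3) → (3, 2); (5, 0) → (-60/13, 25/13); (-4, -3) → (63/13, 16/13)
T3 scale by (2, -3): (3, 2) → (6, -6); (-60/13, 25/13) → (-120/13, -75/13); (63/13, 16/13) → (126/13, -48/13)
T4 shear: x ← x − 1·y: (6, -6) → (12, -6); (-120/13, -75/13) → (-45/13, -75/13); (126/13, -48/13) → (174/13, -48/13)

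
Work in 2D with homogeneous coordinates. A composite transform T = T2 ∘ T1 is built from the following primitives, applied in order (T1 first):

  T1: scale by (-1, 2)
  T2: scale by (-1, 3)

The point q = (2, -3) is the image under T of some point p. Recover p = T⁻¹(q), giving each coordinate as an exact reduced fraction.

p = (2, -1/2)

T1 = [-1 0 0; 0 2 0; 0 0 1]
T2·T1 = [1 0 0; 0 6 0; 0 0 1]
det M = 6; M⁻¹ = [1 0 0; 0 1/6 0; 0 0 1]
M⁻¹ · (2, -3)ᵀ = (2, -1/2)ᵀ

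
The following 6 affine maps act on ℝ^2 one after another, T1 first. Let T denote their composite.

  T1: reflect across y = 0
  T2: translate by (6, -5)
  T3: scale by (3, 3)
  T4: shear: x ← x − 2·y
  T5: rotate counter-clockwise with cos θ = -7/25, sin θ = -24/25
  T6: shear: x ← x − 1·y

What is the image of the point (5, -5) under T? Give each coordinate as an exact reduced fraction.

T(p) = (561/25, -792/25)

T1 reflect across y = 0: (5, -5) → (5, 5)
T2 translate by (6, -5): (5, 5) → (11, 0)
T3 scale by (3, 3): (11, 0) → (33, 0)
T4 shear: x ← x − 2·y: (33, 0) → (33, 0)
T5 rotate counter-clockwise with cos θ = -7/25, sin θ = -24/25: (33, 0) → (-231/25, -792/25)
T6 shear: x ← x − 1·y: (-231/25, -792/25) → (561/25, -792/25)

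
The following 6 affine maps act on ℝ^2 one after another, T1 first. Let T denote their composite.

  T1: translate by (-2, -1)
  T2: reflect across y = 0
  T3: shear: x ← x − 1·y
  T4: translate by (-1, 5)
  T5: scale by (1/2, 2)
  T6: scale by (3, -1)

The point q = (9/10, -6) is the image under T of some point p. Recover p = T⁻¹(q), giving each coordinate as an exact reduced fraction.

T1 = [1 0 -2; 0 1 -1; 0 0 1]
T2·T1 = [1 0 -2; 0 -1 1; 0 0 1]
T3·…·T1 = [1 1 -3; 0 -1 1; 0 0 1]
T4·…·T1 = [1 1 -4; 0 -1 6; 0 0 1]
T5·…·T1 = [1/2 1/2 -2; 0 -2 12; 0 0 1]
T6·…·T1 = [3/2 3/2 -6; 0 2 -12; 0 0 1]
det M = 3; M⁻¹ = [2/3 -1/2 -2; 0 1/2 6; 0 0 1]
M⁻¹ · (9/10, -6)ᵀ = (8/5, 3)ᵀ

p = (8/5, 3)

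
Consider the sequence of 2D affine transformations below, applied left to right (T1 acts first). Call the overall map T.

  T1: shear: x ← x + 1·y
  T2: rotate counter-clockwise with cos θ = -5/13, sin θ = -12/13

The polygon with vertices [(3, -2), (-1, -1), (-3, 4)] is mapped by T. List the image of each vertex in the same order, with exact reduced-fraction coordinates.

T1 shear: x ← x + 1·y: (3, -2) → (1, -2); (-1, -1) → (-2, -1); (-3, 4) → (1, 4)
T2 rotate counter-clockwise with cos θ = -5/13, sin θ = -12/13: (1, -2) → (-29/13, -2/13); (-2, -1) → (-2/13, 29/13); (1, 4) → (43/13, -32/13)

image vertices: (-29/13, -2/13), (-2/13, 29/13), (43/13, -32/13)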